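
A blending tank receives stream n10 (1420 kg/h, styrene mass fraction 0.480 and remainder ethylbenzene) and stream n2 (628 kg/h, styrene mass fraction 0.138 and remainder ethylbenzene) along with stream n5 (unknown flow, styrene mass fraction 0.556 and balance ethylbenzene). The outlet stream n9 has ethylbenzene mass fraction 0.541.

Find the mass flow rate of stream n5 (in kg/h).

Let n5 be the unknown flow. Total out = 2048 + n5.
ethylbenzene balance: 1279.7 + 0.444·n5 = 0.541·(2048 + n5)
(0.444 − 0.541)·n5 = 0.541×2048 − 1279.7 = -171.77
n5 = -171.77 / -0.097 = 1770.8 kg/h

1771 kg/h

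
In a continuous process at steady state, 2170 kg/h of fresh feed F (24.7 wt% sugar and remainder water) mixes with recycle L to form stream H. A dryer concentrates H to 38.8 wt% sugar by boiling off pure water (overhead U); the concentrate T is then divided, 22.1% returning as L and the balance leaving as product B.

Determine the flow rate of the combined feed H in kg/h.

Overall sugar balance (none leaves overhead): sugar in fresh feed = sugar in product, i.e. 2170×0.247 = (1−0.221)·T·0.388.
T = 535.99/(0.388×0.779) = 1773.3 kg/h.
Recycle L = 0.221×1773.3 = 391.9 kg/h.
Combined feed H = 2170 + 391.9 = 2561.9 kg/h.

2562 kg/h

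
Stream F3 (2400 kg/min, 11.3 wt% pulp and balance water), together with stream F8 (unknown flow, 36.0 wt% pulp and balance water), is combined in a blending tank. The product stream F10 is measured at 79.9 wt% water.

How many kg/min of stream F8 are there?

1328 kg/min

Let F8 be the unknown flow. Total out = 2400 + F8.
water balance: 2128.8 + 0.640·F8 = 0.799·(2400 + F8)
(0.640 − 0.799)·F8 = 0.799×2400 − 2128.8 = -211.2
F8 = -211.2 / -0.159 = 1328.3 kg/min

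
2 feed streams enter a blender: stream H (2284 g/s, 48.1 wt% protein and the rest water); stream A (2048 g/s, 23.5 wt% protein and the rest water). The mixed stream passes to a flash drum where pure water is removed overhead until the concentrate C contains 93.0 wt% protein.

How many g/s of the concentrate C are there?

1699 g/s

protein entering = 2284×0.481 + 2048×0.235 = 1579.9 g/s.
All protein reports to C, so C = 1579.9/0.930 = 1698.8 g/s.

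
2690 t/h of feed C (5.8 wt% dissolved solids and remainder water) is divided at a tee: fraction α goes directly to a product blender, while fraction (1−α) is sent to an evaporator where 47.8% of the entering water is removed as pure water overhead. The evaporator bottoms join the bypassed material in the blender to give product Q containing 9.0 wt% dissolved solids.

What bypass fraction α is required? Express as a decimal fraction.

0.210

All 2690×0.058 = 156.02 t/h of dissolved solids reaches Q, so Q = 156.02/0.090 = 1733.6 t/h and vapour = 956.44 t/h.
The evaporator receives (1−α)·2690 of feed at 0.942 water and removes 0.478 of that water:
0.478×0.942×(1−α)×2690 = 956.44
(1−α) = 956.44/1211.2 = 0.7896;  α = 0.2104.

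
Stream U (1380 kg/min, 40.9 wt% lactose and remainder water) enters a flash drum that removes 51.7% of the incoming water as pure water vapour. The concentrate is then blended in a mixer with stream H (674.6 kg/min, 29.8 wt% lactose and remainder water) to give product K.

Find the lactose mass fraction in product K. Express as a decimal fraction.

0.469

Vapour removed = 0.517×0.591×1380 = 421.65 kg/min; concentrate = 958.35 kg/min.
lactose reaching the mixer = 564.42 (from concentrate) + 674.6×0.298 = 765.45 kg/min.
Product flow = 958.35 + 674.6 = 1632.9 kg/min; lactose fraction = 0.469.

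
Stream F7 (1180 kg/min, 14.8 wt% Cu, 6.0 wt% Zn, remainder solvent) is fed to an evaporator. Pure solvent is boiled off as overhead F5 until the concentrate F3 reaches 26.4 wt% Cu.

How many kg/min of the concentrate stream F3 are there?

Cu is conserved: 1180×0.148 = 174.64 kg/min all reports to the concentrate.
Concentrate = 174.64/(target fraction) = 661.52 kg/min.

661.5 kg/min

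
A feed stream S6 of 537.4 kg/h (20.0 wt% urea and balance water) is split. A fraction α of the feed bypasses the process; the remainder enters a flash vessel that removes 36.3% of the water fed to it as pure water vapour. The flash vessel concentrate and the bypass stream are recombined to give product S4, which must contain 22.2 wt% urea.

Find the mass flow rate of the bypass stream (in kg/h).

354 kg/h

All 537.4×0.200 = 107.48 kg/h of urea reaches S4, so S4 = 107.48/0.222 = 484.14 kg/h and vapour = 53.256 kg/h.
The evaporator receives (1−α)·537.4 of feed at 0.800 water and removes 0.363 of that water:
0.363×0.800×(1−α)×537.4 = 53.256
(1−α) = 53.256/156.06 = 0.3413;  α = 0.6587.
Bypass flow = 0.6587×537.4 = 354.01 kg/h.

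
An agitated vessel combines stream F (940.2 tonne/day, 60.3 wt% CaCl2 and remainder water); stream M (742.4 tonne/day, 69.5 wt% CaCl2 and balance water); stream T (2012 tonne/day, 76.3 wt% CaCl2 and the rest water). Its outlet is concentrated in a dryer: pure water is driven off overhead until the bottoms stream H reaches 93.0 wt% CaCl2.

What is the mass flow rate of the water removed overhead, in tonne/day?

CaCl2 entering = 940.2×0.603 + 742.4×0.695 + 2012×0.763 = 2618.1 tonne/day.
All CaCl2 reports to H, so H = 2618.1/0.930 = 2815.1 tonne/day.
Total feed = 3694.6 tonne/day; overhead = 3694.6 − 2815.1 = 879.48 tonne/day.

879.5 tonne/day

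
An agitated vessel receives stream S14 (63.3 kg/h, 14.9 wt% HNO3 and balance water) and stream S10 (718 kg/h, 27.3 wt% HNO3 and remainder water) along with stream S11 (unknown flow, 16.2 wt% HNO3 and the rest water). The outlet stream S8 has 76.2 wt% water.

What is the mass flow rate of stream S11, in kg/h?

Let S11 be the unknown flow. Total out = 781.3 + S11.
water balance: 575.85 + 0.838·S11 = 0.762·(781.3 + S11)
(0.838 − 0.762)·S11 = 0.762×781.3 − 575.85 = 19.496
S11 = 19.496 / 0.076 = 256.53 kg/h

256.5 kg/h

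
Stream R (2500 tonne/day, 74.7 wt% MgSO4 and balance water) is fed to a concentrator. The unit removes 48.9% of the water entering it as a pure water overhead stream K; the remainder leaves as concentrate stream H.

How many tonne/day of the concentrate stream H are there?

2191 tonne/day

water entering = 2500×0.253 = 632.5 tonne/day; overhead removed = 0.489×632.5 = 309.29 tonne/day.
Concentrate = 2500 − 309.29 = 2190.7 tonne/day.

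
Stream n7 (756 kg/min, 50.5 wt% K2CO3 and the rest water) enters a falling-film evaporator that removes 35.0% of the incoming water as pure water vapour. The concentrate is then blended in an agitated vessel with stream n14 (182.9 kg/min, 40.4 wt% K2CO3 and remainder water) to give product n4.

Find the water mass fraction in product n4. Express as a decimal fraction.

Vapour removed = 0.350×0.495×756 = 130.98 kg/min; concentrate = 625.02 kg/min.
water reaching the mixer = 243.24 (from concentrate) + 182.9×0.596 = 352.25 kg/min.
Product flow = 625.02 + 182.9 = 807.92 kg/min; water fraction = 0.4360.

0.4360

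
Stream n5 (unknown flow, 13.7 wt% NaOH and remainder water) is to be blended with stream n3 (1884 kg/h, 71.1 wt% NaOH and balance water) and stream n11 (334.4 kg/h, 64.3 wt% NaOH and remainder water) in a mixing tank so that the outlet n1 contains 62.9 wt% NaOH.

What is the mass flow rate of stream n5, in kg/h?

323.5 kg/h

Let n5 be the unknown flow. Total out = 2218.4 + n5.
NaOH balance: 1554.5 + 0.137·n5 = 0.629·(2218.4 + n5)
(0.137 − 0.629)·n5 = 0.629×2218.4 − 1554.5 = -159.17
n5 = -159.17 / -0.492 = 323.52 kg/h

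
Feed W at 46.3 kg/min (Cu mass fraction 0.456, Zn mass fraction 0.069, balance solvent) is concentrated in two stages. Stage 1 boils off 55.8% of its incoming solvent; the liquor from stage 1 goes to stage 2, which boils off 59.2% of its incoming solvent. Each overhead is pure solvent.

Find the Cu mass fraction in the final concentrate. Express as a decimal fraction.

0.747

solvent in feed = 46.3×0.475 = 21.992 kg/min.
After stage 1: solvent left = (1−0.558)×21.992 = 9.7207; stream total = 34.028 kg/min.
After stage 2: solvent left = (1−0.592)×9.7207 = 3.966; final concentrate = 28.274 kg/min.
Cu fraction = 21.113/28.274 = 0.747.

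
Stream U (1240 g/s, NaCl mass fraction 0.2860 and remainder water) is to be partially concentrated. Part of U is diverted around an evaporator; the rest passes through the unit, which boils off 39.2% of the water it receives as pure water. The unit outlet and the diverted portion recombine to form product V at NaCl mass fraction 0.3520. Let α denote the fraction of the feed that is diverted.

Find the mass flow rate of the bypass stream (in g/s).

All 1240×0.286 = 354.64 g/s of NaCl reaches V, so V = 354.64/0.352 = 1007.5 g/s and vapour = 232.5 g/s.
The evaporator receives (1−α)·1240 of feed at 0.714 water and removes 0.392 of that water:
0.392×0.714×(1−α)×1240 = 232.5
(1−α) = 232.5/347.06 = 0.6699;  α = 0.3301.
Bypass flow = 0.3301×1240 = 409.31 g/s.

409.3 g/s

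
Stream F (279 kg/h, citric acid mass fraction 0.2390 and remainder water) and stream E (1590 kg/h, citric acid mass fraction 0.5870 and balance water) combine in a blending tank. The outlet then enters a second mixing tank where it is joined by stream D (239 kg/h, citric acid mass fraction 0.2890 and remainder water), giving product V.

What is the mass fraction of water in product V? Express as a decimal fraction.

0.4928

Overall, product flow = 2108 kg/h.
water in = 279×0.761 + 1590×0.413 + 239×0.711 = 1038.9 kg/h.
water fraction in V = 0.4928.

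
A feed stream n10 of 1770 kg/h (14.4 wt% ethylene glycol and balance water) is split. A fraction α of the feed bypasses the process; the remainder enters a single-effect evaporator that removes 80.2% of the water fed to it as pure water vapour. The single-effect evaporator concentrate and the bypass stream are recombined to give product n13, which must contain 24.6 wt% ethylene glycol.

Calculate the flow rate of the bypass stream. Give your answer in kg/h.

All 1770×0.144 = 254.88 kg/h of ethylene glycol reaches n13, so n13 = 254.88/0.246 = 1036.1 kg/h and vapour = 733.9 kg/h.
The evaporator receives (1−α)·1770 of feed at 0.856 water and removes 0.802 of that water:
0.802×0.856×(1−α)×1770 = 733.9
(1−α) = 733.9/1215.1 = 0.6040;  α = 0.3960.
Bypass flow = 0.3960×1770 = 700.97 kg/h.

701 kg/h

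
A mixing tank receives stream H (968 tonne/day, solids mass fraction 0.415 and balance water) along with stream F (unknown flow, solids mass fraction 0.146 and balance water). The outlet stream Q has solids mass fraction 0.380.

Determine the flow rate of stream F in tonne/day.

144.8 tonne/day

Let F be the unknown flow. Total out = 968 + F.
solids balance: 401.72 + 0.146·F = 0.380·(968 + F)
(0.146 − 0.380)·F = 0.380×968 − 401.72 = -33.88
F = -33.88 / -0.234 = 144.79 tonne/day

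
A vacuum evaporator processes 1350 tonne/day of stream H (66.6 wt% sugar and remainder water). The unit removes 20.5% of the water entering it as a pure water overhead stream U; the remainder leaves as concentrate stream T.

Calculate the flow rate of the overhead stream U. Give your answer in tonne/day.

92.43 tonne/day

water entering = 1350×0.334 = 450.9 tonne/day; overhead removed = 0.205×450.9 = 92.434 tonne/day.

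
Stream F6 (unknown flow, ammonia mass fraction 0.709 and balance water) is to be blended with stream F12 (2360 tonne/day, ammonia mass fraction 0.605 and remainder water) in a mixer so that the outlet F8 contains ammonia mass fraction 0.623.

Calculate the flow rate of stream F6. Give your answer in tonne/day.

494 tonne/day

Let F6 be the unknown flow. Total out = 2360 + F6.
ammonia balance: 1427.8 + 0.709·F6 = 0.623·(2360 + F6)
(0.709 − 0.623)·F6 = 0.623×2360 − 1427.8 = 42.48
F6 = 42.48 / 0.086 = 493.95 tonne/day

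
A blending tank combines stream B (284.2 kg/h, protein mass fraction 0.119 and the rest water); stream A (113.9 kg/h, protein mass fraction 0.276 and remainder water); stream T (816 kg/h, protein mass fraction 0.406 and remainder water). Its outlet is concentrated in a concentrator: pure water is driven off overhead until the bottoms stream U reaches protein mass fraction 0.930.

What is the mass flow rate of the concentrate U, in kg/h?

426.4 kg/h

protein entering = 284.2×0.119 + 113.9×0.276 + 816×0.406 = 396.55 kg/h.
All protein reports to U, so U = 396.55/0.930 = 426.4 kg/h.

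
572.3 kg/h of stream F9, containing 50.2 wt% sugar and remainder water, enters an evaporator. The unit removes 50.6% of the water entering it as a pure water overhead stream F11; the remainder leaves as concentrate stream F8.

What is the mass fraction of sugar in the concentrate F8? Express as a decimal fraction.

0.671

sugar is not removed: 572.3×0.502 = 287.29 kg/h of sugar enters F8.
water entering = 572.3×0.498 = 285.01 kg/h; overhead removed = 0.506×285.01 = 144.21 kg/h.
Concentrate = 572.3 − 144.21 = 428.09 kg/h.
Mass fraction = 287.29/428.09 = 0.671.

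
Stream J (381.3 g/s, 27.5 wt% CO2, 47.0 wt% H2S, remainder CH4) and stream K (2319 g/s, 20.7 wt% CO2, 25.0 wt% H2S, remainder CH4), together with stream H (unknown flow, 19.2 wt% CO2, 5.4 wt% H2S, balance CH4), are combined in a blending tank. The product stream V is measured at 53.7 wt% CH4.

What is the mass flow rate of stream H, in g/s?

Let H be the unknown flow. Total out = 2700.3 + H.
CH4 balance: 1356.4 + 0.754·H = 0.537·(2700.3 + H)
(0.754 − 0.537)·H = 0.537×2700.3 − 1356.4 = 93.613
H = 93.613 / 0.217 = 431.39 g/s

431.4 g/s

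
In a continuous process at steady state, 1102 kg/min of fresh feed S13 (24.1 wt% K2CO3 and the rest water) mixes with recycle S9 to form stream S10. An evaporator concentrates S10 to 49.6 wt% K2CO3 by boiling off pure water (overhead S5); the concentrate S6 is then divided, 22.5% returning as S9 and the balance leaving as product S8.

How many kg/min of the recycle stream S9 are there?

Overall K2CO3 balance (none leaves overhead): K2CO3 in fresh feed = K2CO3 in product, i.e. 1102×0.241 = (1−0.225)·S6·0.496.
S6 = 265.58/(0.496×0.775) = 690.9 kg/min.
Recycle S9 = 0.225×690.9 = 155.45 kg/min.

155.5 kg/min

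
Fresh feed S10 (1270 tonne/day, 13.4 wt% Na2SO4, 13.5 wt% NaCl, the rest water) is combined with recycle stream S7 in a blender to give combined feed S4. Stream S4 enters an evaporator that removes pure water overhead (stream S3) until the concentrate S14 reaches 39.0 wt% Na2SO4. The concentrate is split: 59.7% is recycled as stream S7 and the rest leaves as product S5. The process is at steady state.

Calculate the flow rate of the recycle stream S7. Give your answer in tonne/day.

Overall Na2SO4 balance (none leaves overhead): Na2SO4 in fresh feed = Na2SO4 in product, i.e. 1270×0.134 = (1−0.597)·S14·0.390.
S14 = 170.18/(0.390×0.403) = 1082.8 tonne/day.
Recycle S7 = 0.597×1082.8 = 646.42 tonne/day.

646.4 tonne/day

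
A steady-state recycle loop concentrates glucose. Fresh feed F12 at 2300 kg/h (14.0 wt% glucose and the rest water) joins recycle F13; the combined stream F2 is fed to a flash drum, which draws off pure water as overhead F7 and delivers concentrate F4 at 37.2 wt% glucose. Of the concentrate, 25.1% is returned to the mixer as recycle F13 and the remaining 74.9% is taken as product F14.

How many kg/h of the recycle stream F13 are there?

290.1 kg/h

Overall glucose balance (none leaves overhead): glucose in fresh feed = glucose in product, i.e. 2300×0.140 = (1−0.251)·F4·0.372.
F4 = 322/(0.372×0.749) = 1155.7 kg/h.
Recycle F13 = 0.251×1155.7 = 290.07 kg/h.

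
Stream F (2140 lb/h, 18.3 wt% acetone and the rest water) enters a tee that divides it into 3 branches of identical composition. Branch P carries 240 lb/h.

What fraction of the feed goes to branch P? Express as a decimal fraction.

Fraction to P = 240/2140 = 0.1121.

0.112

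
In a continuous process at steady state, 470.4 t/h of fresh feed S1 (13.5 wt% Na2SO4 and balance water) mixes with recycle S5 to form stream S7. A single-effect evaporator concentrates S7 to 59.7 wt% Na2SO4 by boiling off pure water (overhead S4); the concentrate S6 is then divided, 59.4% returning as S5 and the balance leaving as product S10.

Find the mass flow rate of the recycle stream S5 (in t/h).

155.6 t/h

Overall Na2SO4 balance (none leaves overhead): Na2SO4 in fresh feed = Na2SO4 in product, i.e. 470.4×0.135 = (1−0.594)·S6·0.597.
S6 = 63.504/(0.597×0.406) = 262 t/h.
Recycle S5 = 0.594×262 = 155.63 t/h.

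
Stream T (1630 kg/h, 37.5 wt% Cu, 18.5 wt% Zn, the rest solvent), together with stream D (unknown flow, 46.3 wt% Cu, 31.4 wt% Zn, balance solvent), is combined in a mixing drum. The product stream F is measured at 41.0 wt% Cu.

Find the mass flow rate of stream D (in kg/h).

Let D be the unknown flow. Total out = 1630 + D.
Cu balance: 611.25 + 0.463·D = 0.410·(1630 + D)
(0.463 − 0.410)·D = 0.410×1630 − 611.25 = 57.05
D = 57.05 / 0.053 = 1076.4 kg/h

1076 kg/h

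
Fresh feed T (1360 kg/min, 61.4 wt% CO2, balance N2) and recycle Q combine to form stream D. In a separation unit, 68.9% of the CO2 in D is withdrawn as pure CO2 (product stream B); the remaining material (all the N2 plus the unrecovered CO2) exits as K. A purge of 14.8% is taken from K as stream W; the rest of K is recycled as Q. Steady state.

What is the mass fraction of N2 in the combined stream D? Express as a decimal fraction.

0.7574

N2 enters only via T and leaves only via the purge: 1360×0.386 = 0.148×(N2 in K), and the separation unit passes all N2, so N2 in D = N2 in K = 3547 kg/min.
CO2 in D: m_A = 1360×0.614 + (1−0.148)·(1−0.689)·m_A, so m_A = 835.04/0.7350 = 1136.1 kg/min.
D = 1136.1 + 3547 = 4683.1 kg/min.
N2 fraction in D = 3547/4683.1 = 0.7574.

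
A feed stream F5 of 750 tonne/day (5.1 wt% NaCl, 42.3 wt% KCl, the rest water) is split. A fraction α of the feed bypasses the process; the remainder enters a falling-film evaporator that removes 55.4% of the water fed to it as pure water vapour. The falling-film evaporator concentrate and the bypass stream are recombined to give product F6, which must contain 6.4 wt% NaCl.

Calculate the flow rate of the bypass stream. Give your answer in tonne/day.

All 750×0.051 = 38.25 tonne/day of NaCl reaches F6, so F6 = 38.25/0.064 = 597.66 tonne/day and vapour = 152.34 tonne/day.
The evaporator receives (1−α)·750 of feed at 0.526 water and removes 0.554 of that water:
0.554×0.526×(1−α)×750 = 152.34
(1−α) = 152.34/218.55 = 0.6971;  α = 0.3029.
Bypass flow = 0.3029×750 = 227.21 tonne/day.

227.2 tonne/day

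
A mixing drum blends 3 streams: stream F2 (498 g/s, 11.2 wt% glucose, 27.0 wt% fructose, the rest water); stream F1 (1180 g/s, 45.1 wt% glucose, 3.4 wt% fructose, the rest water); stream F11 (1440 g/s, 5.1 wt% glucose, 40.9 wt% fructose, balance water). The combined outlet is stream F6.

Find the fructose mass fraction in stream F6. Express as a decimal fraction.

Total flow out = 498 + 1180 + 1440 = 3118 g/s.
fructose in = 498×0.270 + 1180×0.034 + 1440×0.409 = 763.54 g/s.
fructose mass fraction in F6 = 763.54/3118 = 0.2449.

0.2449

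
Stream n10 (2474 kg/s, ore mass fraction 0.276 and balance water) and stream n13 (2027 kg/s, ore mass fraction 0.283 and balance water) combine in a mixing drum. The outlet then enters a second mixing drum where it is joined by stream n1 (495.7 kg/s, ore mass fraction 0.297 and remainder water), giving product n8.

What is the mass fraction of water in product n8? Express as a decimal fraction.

0.719

Overall, product flow = 4996.7 kg/s.
water in = 2474×0.724 + 2027×0.717 + 495.7×0.703 = 3593 kg/s.
water fraction in n8 = 0.719.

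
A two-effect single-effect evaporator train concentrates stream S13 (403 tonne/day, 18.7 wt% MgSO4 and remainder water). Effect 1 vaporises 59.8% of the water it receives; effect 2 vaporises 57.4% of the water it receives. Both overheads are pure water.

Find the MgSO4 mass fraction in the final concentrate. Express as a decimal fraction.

water in feed = 403×0.813 = 327.64 tonne/day.
After stage 1: water left = (1−0.598)×327.64 = 131.71; stream total = 207.07 tonne/day.
After stage 2: water left = (1−0.574)×131.71 = 56.109; final concentrate = 131.47 tonne/day.
MgSO4 fraction = 75.361/131.47 = 0.573.

0.573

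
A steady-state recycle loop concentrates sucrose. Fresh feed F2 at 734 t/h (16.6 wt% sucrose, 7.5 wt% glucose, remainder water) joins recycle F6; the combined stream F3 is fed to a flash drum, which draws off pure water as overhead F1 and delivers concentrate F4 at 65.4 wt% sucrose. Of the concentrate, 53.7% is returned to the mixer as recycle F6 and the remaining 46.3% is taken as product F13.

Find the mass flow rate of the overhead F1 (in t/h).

Overall sucrose balance (none leaves overhead): sucrose in fresh feed = sucrose in product, i.e. 734×0.166 = (1−0.537)·F4·0.654.
F4 = 121.84/(0.654×0.463) = 402.39 t/h.
Recycle F6 = 0.537×402.39 = 216.08 t/h.
Combined feed F3 = 734 + 216.08 = 950.08 t/h.
Overhead F1 = F3 − F4 = 950.08 − 402.39 = 547.69 t/h.

547.7 t/h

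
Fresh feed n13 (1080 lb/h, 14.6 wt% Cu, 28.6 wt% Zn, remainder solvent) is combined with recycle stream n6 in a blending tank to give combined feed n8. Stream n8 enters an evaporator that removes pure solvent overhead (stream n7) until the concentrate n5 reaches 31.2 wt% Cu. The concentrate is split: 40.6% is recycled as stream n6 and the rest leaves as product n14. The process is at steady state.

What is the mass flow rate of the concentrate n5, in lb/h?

850.8 lb/h

Overall Cu balance (none leaves overhead): Cu in fresh feed = Cu in product, i.e. 1080×0.146 = (1−0.406)·n5·0.312.
n5 = 157.68/(0.312×0.594) = 850.82 lb/h.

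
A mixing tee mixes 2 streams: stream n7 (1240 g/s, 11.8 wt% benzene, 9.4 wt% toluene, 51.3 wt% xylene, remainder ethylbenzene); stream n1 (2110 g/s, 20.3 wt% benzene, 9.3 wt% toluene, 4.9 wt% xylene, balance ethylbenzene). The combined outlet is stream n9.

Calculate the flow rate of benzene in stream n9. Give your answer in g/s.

574.7 g/s

benzene out = benzene in = 1240×0.118 + 2110×0.203 = 574.65 g/s.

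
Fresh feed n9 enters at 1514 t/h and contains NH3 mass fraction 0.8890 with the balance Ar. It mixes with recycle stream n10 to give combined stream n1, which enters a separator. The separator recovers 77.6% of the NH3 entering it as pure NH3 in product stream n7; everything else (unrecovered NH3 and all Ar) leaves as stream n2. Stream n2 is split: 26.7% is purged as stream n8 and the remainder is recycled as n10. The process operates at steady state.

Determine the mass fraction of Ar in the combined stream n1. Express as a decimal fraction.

Ar enters only via n9 and leaves only via the purge: 1514×0.111 = 0.267×(Ar in n2), and the separator passes all Ar, so Ar in n1 = Ar in n2 = 629.42 t/h.
NH3 in n1: m_A = 1514×0.889 + (1−0.267)·(1−0.776)·m_A, so m_A = 1345.9/0.8358 = 1610.4 t/h.
n1 = 1610.4 + 629.42 = 2239.8 t/h.
Ar fraction in n1 = 629.42/2239.8 = 0.2810.

0.2810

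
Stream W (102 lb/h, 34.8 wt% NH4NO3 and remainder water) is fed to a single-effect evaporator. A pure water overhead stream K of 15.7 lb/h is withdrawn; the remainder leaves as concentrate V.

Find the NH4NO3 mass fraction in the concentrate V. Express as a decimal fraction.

NH4NO3 is not removed: 102×0.348 = 35.496 lb/h of NH4NO3 enters V.
Concentrate = 102 − 15.7 = 86.3 lb/h.
Mass fraction = 35.496/86.3 = 0.411.

0.411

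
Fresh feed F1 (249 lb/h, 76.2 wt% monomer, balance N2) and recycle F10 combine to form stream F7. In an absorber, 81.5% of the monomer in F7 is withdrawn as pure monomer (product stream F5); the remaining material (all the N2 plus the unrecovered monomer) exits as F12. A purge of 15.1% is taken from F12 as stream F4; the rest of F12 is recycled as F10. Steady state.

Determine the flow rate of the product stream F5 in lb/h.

183.5 lb/h

monomer in F7: m_A = 249×0.762 + (1−0.151)·(1−0.815)·m_A, so m_A = 189.74/0.8429 = 225.09 lb/h.
Product F5 = 0.815×225.09 = 183.45 lb/h.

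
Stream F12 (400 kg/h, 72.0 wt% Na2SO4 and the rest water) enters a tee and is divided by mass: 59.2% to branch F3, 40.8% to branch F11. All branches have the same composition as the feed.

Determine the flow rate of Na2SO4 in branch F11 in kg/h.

117.5 kg/h

Branch F11 total = 0.408×400 = 163.2 kg/h.
Na2SO4 in F11 = 0.720×163.2 = 117.5 kg/h.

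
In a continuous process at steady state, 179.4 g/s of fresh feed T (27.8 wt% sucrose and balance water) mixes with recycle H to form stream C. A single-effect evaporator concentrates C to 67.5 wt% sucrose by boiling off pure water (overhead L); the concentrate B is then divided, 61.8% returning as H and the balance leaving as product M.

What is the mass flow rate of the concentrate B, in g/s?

Overall sucrose balance (none leaves overhead): sucrose in fresh feed = sucrose in product, i.e. 179.4×0.278 = (1−0.618)·B·0.675.
B = 49.873/(0.675×0.382) = 193.42 g/s.

193.4 g/s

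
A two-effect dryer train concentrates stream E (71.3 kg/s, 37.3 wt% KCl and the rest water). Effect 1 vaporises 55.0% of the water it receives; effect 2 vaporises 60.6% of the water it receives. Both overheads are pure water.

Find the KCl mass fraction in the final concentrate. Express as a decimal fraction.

water in feed = 71.3×0.627 = 44.705 kg/s.
After stage 1: water left = (1−0.550)×44.705 = 20.117; stream total = 46.712 kg/s.
After stage 2: water left = (1−0.606)×20.117 = 7.9262; final concentrate = 34.521 kg/s.
KCl fraction = 26.595/34.521 = 0.770.

0.770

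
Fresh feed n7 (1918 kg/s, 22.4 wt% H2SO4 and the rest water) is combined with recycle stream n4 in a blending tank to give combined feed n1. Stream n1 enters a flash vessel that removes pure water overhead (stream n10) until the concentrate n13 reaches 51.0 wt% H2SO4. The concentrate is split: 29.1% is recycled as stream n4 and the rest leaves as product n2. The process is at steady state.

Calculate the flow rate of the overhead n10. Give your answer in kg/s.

Overall H2SO4 balance (none leaves overhead): H2SO4 in fresh feed = H2SO4 in product, i.e. 1918×0.224 = (1−0.291)·n13·0.510.
n13 = 429.63/(0.510×0.709) = 1188.2 kg/s.
Recycle n4 = 0.291×1188.2 = 345.76 kg/s.
Combined feed n1 = 1918 + 345.76 = 2263.8 kg/s.
Overhead n10 = n1 − n13 = 2263.8 − 1188.2 = 1075.6 kg/s.

1076 kg/s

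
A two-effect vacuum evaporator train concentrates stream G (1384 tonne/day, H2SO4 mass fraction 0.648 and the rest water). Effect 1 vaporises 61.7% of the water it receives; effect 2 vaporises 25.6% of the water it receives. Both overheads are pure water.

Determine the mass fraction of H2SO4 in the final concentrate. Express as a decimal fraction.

water in feed = 1384×0.352 = 487.17 tonne/day.
After stage 1: water left = (1−0.617)×487.17 = 186.59; stream total = 1083.4 tonne/day.
After stage 2: water left = (1−0.256)×186.59 = 138.82; final concentrate = 1035.7 tonne/day.
H2SO4 fraction = 896.83/1035.7 = 0.866.

0.866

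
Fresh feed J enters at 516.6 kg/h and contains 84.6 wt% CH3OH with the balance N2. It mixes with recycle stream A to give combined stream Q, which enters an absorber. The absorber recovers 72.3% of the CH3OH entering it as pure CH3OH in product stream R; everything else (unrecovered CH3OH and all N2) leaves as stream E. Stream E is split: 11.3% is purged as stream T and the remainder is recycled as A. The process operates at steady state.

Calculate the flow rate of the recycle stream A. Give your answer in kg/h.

N2 enters only via J and leaves only via the purge: 516.6×0.154 = 0.113×(N2 in E), and the absorber passes all N2, so N2 in Q = N2 in E = 704.04 kg/h.
CH3OH in Q: m_A = 516.6×0.846 + (1−0.113)·(1−0.723)·m_A, so m_A = 437.04/0.7543 = 579.4 kg/h.
E = (1−0.723)×579.4 + 704.04 = 864.53 kg/h.
Recycle A = (1−0.113)×864.53 = 766.84 kg/h.

766.8 kg/h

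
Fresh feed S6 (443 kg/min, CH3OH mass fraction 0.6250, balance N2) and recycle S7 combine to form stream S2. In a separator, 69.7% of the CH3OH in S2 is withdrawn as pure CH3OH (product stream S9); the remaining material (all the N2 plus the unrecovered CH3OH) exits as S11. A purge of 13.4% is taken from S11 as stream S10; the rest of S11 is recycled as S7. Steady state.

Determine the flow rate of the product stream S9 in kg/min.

261.6 kg/min

CH3OH in S2: m_A = 443×0.625 + (1−0.134)·(1−0.697)·m_A, so m_A = 276.88/0.7376 = 375.37 kg/min.
Product S9 = 0.697×375.37 = 261.63 kg/min.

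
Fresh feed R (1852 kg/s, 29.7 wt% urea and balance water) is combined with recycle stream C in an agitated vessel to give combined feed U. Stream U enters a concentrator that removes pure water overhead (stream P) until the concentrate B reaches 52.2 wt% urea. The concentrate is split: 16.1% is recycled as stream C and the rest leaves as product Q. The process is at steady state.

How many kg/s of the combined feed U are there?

2054 kg/s

Overall urea balance (none leaves overhead): urea in fresh feed = urea in product, i.e. 1852×0.297 = (1−0.161)·B·0.522.
B = 550.04/(0.522×0.839) = 1255.9 kg/s.
Recycle C = 0.161×1255.9 = 202.2 kg/s.
Combined feed U = 1852 + 202.2 = 2054.2 kg/s.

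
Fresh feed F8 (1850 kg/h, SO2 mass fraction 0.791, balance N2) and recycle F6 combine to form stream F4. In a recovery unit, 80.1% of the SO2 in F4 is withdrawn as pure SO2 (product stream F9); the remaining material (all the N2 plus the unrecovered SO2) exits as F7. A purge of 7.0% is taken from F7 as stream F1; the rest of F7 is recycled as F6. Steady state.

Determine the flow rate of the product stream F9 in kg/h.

1438 kg/h

SO2 in F4: m_A = 1850×0.791 + (1−0.070)·(1−0.801)·m_A, so m_A = 1463.4/0.8149 = 1795.7 kg/h.
Product F9 = 0.801×1795.7 = 1438.3 kg/h.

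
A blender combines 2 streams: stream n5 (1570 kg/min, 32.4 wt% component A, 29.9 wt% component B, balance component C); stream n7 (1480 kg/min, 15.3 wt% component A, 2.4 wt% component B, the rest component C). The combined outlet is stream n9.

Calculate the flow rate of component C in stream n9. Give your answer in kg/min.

1810 kg/min

component C out = component C in = 1570×0.377 + 1480×0.823 = 1809.9 kg/min.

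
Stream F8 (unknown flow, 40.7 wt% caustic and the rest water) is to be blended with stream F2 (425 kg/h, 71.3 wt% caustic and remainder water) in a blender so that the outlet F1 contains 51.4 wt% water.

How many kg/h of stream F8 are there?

Let F8 be the unknown flow. Total out = 425 + F8.
water balance: 121.97 + 0.593·F8 = 0.514·(425 + F8)
(0.593 − 0.514)·F8 = 0.514×425 − 121.97 = 96.475
F8 = 96.475 / 0.079 = 1221.2 kg/h

1221 kg/h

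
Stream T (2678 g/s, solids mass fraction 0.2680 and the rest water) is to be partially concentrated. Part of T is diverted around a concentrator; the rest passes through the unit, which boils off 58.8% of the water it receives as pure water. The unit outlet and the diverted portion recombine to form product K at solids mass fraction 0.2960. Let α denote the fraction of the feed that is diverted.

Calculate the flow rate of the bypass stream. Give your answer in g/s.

All 2678×0.268 = 717.7 g/s of solids reaches K, so K = 717.7/0.296 = 2424.7 g/s and vapour = 253.32 g/s.
The evaporator receives (1−α)·2678 of feed at 0.732 water and removes 0.588 of that water:
0.588×0.732×(1−α)×2678 = 253.32
(1−α) = 253.32/1152.7 = 0.2198;  α = 0.7802.
Bypass flow = 0.7802×2678 = 2089.4 g/s.

2089 g/s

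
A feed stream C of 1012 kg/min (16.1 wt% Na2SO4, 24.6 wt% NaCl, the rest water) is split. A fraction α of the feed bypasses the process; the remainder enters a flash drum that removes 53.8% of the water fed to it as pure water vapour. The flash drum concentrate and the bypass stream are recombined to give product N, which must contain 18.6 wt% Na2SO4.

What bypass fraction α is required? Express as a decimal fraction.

All 1012×0.161 = 162.93 kg/min of Na2SO4 reaches N, so N = 162.93/0.186 = 875.98 kg/min and vapour = 136.02 kg/min.
The evaporator receives (1−α)·1012 of feed at 0.593 water and removes 0.538 of that water:
0.538×0.593×(1−α)×1012 = 136.02
(1−α) = 136.02/322.86 = 0.4213;  α = 0.5787.

0.579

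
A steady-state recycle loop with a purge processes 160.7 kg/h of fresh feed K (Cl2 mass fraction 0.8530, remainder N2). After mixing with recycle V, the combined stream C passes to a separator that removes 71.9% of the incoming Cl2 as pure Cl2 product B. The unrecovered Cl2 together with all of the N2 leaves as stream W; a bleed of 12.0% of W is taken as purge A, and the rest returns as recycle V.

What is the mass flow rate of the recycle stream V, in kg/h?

218.3 kg/h

N2 enters only via K and leaves only via the purge: 160.7×0.147 = 0.120×(N2 in W), and the separator passes all N2, so N2 in C = N2 in W = 196.86 kg/h.
Cl2 in C: m_A = 160.7×0.853 + (1−0.120)·(1−0.719)·m_A, so m_A = 137.08/0.7527 = 182.11 kg/h.
W = (1−0.719)×182.11 + 196.86 = 248.03 kg/h.
Recycle V = (1−0.120)×248.03 = 218.27 kg/h.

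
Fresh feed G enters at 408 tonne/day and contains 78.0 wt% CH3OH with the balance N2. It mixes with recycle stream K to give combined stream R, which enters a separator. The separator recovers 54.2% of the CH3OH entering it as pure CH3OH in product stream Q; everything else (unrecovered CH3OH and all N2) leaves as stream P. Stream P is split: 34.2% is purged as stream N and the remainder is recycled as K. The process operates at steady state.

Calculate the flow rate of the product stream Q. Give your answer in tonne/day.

CH3OH in R: m_A = 408×0.780 + (1−0.342)·(1−0.542)·m_A, so m_A = 318.24/0.6986 = 455.52 tonne/day.
Product Q = 0.542×455.52 = 246.89 tonne/day.

246.9 tonne/day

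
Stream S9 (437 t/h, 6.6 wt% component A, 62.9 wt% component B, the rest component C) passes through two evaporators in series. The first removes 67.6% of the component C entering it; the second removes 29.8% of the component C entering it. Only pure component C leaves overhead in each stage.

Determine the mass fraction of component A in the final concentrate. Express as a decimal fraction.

component C in feed = 437×0.305 = 133.28 t/h.
After stage 1: component C left = (1−0.676)×133.28 = 43.184; stream total = 346.9 t/h.
After stage 2: component C left = (1−0.298)×43.184 = 30.315; final concentrate = 334.03 t/h.
component A fraction = 28.842/334.03 = 0.086.

0.086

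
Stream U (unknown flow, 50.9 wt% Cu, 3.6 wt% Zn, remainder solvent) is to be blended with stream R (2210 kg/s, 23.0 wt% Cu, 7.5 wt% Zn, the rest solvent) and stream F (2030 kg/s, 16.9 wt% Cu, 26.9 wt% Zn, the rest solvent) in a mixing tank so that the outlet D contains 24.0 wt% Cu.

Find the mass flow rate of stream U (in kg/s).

Let U be the unknown flow. Total out = 4240 + U.
Cu balance: 851.37 + 0.509·U = 0.240·(4240 + U)
(0.509 − 0.240)·U = 0.240×4240 − 851.37 = 166.23
U = 166.23 / 0.269 = 617.96 kg/s

618 kg/s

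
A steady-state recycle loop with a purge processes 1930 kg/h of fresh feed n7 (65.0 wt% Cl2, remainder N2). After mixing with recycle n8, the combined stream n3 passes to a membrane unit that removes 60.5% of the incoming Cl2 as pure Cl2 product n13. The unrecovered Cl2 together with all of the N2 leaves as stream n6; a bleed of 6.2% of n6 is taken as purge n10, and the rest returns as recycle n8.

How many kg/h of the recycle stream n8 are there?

10960 kg/h

N2 enters only via n7 and leaves only via the purge: 1930×0.350 = 0.062×(N2 in n6), and the membrane unit passes all N2, so N2 in n3 = N2 in n6 = 10895 kg/h.
Cl2 in n3: m_A = 1930×0.650 + (1−0.062)·(1−0.605)·m_A, so m_A = 1254.5/0.6295 = 1992.9 kg/h.
n6 = (1−0.605)×1992.9 + 10895 = 11682 kg/h.
Recycle n8 = (1−0.062)×11682 = 10958 kg/h.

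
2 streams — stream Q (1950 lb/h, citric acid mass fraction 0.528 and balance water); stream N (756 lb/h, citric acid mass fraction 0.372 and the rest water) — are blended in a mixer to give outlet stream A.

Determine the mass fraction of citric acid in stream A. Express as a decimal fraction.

0.484

Total flow out = 1950 + 756 = 2706 lb/h.
citric acid in = 1950×0.528 + 756×0.372 = 1310.8 lb/h.
citric acid mass fraction in A = 1310.8/2706 = 0.484.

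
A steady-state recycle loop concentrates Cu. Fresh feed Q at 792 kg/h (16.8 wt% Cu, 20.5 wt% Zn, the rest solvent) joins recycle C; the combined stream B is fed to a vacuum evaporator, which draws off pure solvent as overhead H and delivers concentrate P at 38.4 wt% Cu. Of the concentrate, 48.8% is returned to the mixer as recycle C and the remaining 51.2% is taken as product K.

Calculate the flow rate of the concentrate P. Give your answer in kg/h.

Overall Cu balance (none leaves overhead): Cu in fresh feed = Cu in product, i.e. 792×0.168 = (1−0.488)·P·0.384.
P = 133.06/(0.384×0.512) = 676.76 kg/h.

676.8 kg/h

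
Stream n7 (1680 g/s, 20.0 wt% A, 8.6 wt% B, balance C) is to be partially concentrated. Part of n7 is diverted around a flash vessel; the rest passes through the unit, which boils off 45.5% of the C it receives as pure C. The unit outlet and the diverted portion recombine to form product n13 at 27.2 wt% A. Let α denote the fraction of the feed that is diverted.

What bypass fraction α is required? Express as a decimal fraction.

All 1680×0.200 = 336 g/s of A reaches n13, so n13 = 336/0.272 = 1235.3 g/s and vapour = 444.71 g/s.
The evaporator receives (1−α)·1680 of feed at 0.714 C and removes 0.455 of that C:
0.455×0.714×(1−α)×1680 = 444.71
(1−α) = 444.71/545.78 = 0.8148;  α = 0.1852.

0.185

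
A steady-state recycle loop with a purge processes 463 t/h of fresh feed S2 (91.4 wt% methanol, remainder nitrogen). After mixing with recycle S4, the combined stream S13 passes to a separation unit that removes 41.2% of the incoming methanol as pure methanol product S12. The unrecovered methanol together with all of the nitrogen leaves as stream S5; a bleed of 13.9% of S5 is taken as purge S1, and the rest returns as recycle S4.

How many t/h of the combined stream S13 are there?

1144 t/h

nitrogen enters only via S2 and leaves only via the purge: 463×0.086 = 0.139×(nitrogen in S5), and the separation unit passes all nitrogen, so nitrogen in S13 = nitrogen in S5 = 286.46 t/h.
methanol in S13: m_A = 463×0.914 + (1−0.139)·(1−0.412)·m_A, so m_A = 423.18/0.4937 = 857.11 t/h.
S13 = 857.11 + 286.46 = 1143.6 t/h.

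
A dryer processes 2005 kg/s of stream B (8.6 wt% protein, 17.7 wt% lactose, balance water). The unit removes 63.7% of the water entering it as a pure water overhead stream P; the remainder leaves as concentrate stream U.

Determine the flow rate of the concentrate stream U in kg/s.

water entering = 2005×0.737 = 1477.7 kg/s; overhead removed = 0.637×1477.7 = 941.29 kg/s.
Concentrate = 2005 − 941.29 = 1063.7 kg/s.

1064 kg/s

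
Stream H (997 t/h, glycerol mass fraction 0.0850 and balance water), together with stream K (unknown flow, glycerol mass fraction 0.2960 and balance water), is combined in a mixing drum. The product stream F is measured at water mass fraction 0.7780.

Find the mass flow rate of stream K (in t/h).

Let K be the unknown flow. Total out = 997 + K.
water balance: 912.25 + 0.704·K = 0.778·(997 + K)
(0.704 − 0.778)·K = 0.778×997 − 912.25 = -136.59
K = -136.59 / -0.074 = 1845.8 t/h

1846 t/h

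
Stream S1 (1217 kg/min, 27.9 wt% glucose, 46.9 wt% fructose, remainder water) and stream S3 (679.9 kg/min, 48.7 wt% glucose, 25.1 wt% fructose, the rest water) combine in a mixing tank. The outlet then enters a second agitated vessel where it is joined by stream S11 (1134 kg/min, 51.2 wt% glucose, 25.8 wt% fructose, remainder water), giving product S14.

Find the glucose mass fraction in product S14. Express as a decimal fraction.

0.413

Overall, product flow = 3030.9 kg/min.
glucose in = 1217×0.279 + 679.9×0.487 + 1134×0.512 = 1251.3 kg/min.
glucose fraction in S14 = 0.413.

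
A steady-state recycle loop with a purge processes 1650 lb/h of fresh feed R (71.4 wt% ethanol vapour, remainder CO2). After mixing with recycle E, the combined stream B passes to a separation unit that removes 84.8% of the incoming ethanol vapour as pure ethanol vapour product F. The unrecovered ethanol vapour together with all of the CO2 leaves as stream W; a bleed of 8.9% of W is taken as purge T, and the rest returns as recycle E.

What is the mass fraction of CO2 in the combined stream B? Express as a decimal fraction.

0.795

CO2 enters only via R and leaves only via the purge: 1650×0.286 = 0.089×(CO2 in W), and the separation unit passes all CO2, so CO2 in B = CO2 in W = 5302.2 lb/h.
ethanol vapour in B: m_A = 1650×0.714 + (1−0.089)·(1−0.848)·m_A, so m_A = 1178.1/0.8615 = 1367.5 lb/h.
B = 1367.5 + 5302.2 = 6669.7 lb/h.
CO2 fraction in B = 5302.2/6669.7 = 0.795.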